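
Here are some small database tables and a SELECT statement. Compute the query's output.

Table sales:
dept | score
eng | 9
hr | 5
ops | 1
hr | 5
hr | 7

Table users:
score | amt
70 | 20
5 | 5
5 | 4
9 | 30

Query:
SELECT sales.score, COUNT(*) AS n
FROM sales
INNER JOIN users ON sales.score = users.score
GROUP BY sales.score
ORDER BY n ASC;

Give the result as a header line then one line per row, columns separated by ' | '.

After JOIN users (5 rows):
sales.dept | sales.score | users.score | users.amt
eng | 9 | 9 | 30
hr | 5 | 5 | 5
hr | 5 | 5 | 4
hr | 5 | 5 | 5
hr | 5 | 5 | 4
After GROUP BY (2 rows):
sales.score | n
9 | 1
5 | 4
After ORDER BY (2 rows):
sales.score | n
9 | 1
5 | 4

== RESULT ==
sales.score | n
9 | 1
5 | 4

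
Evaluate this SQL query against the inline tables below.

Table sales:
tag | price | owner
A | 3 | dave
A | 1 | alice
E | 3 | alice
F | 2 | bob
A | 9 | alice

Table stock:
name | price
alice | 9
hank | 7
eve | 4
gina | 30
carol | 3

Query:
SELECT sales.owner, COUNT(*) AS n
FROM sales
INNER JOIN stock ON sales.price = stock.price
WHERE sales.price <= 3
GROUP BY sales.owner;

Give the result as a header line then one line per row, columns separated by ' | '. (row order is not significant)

== RESULT ==
sales.owner | n
dave | 1
alice | 1

Derivation:
After JOIN stock (3 rows):
sales.tag | sales.price | sales.owner | stock.name | stock.price
A | 3 | dave | carol | 3
E | 3 | alice | carol | 3
A | 9 | alice | alice | 9
After WHERE (2 rows):
sales.tag | sales.price | sales.owner | stock.name | stock.price
A | 3 | dave | carol | 3
E | 3 | alice | carol | 3
After GROUP BY (2 rows):
sales.owner | n
dave | 1
alice | 1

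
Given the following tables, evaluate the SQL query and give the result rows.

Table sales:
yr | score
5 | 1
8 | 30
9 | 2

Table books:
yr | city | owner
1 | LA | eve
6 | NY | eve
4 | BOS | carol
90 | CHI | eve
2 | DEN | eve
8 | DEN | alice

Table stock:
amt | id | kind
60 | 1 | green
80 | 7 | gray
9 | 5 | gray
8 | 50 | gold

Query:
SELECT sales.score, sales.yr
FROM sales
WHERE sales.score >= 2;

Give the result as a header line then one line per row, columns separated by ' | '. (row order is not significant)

== RESULT ==
sales.score | sales.yr
30 | 8
2 | 9

Derivation:
After WHERE (2 rows):
sales.yr | sales.score
8 | 30
9 | 2
After SELECT (2 rows):
sales.score | sales.yr
30 | 8
2 | 9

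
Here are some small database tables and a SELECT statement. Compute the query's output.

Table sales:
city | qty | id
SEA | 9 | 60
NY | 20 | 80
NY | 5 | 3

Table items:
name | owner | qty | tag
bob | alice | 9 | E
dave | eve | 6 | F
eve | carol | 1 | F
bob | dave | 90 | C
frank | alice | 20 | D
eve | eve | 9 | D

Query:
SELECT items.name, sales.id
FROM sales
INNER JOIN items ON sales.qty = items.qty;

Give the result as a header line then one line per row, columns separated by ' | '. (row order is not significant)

After JOIN items (3 rows):
sales.city | sales.qty | sales.id | items.name | items.owner | items.qty | items.tag
SEA | 9 | 60 | bob | alice | 9 | E
SEA | 9 | 60 | eve | eve | 9 | D
NY | 20 | 80 | frank | alice | 20 | D
After SELECT (3 rows):
items.name | sales.id
bob | 60
eve | 60
frank | 80

== RESULT ==
items.name | sales.id
bob | 60
eve | 60
frank | 80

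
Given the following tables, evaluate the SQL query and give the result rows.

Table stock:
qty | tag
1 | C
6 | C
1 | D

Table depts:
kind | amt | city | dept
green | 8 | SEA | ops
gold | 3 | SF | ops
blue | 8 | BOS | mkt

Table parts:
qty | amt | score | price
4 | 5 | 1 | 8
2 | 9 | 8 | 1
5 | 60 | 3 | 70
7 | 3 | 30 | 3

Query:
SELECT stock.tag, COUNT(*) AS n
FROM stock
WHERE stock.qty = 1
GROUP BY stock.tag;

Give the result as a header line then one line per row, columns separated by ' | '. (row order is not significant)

After WHERE (2 rows):
stock.qty | stock.tag
1 | C
1 | D
After GROUP BY (2 rows):
stock.tag | n
C | 1
D | 1

== RESULT ==
stock.tag | n
C | 1
D | 1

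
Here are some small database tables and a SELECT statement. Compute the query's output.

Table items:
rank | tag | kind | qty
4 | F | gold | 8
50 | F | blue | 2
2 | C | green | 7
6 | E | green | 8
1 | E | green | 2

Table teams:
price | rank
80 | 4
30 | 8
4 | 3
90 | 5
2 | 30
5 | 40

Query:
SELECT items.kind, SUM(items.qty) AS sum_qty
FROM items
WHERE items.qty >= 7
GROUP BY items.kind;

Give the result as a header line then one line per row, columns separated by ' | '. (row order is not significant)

After WHERE (3 rows):
items.rank | items.tag | items.kind | items.qty
4 | F | gold | 8
2 | C | green | 7
6 | E | green | 8
After GROUP BY (2 rows):
items.kind | sum_qty
gold | 8
green | 15

== RESULT ==
items.kind | sum_qty
gold | 8
green | 15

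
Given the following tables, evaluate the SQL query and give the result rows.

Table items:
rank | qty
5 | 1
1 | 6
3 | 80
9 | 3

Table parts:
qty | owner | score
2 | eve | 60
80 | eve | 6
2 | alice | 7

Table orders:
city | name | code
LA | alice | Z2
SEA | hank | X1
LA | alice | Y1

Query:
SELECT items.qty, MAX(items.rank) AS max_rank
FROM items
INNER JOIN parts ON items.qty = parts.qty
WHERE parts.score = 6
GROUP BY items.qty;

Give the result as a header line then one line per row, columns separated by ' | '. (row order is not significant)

After JOIN parts (1 rows):
items.rank | items.qty | parts.qty | parts.owner | parts.score
3 | 80 | 80 | eve | 6
After WHERE (1 rows):
items.rank | items.qty | parts.qty | parts.owner | parts.score
3 | 80 | 80 | eve | 6
After GROUP BY (1 rows):
items.qty | max_rank
80 | 3

== RESULT ==
items.qty | max_rank
80 | 3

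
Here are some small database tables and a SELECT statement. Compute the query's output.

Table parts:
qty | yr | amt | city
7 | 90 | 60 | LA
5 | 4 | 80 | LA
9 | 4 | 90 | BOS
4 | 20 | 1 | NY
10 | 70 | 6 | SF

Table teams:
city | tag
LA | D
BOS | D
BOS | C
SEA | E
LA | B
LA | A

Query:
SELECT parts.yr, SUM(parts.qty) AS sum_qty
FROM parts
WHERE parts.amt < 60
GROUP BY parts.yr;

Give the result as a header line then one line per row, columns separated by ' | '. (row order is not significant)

== RESULT ==
parts.yr | sum_qty
20 | 4
70 | 10

Derivation:
After WHERE (2 rows):
parts.qty | parts.yr | parts.amt | parts.city
4 | 20 | 1 | NY
10 | 70 | 6 | SF
After GROUP BY (2 rows):
parts.yr | sum_qty
20 | 4
70 | 10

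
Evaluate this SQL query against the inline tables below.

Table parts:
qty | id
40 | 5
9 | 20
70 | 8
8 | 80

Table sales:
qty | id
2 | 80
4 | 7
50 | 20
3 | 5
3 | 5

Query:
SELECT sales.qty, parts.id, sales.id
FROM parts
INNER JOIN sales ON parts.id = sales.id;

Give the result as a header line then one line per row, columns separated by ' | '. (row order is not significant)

After JOIN sales (4 rows):
parts.qty | parts.id | sales.qty | sales.id
40 | 5 | 3 | 5
40 | 5 | 3 | 5
9 | 20 | 50 | 20
8 | 80 | 2 | 80
After SELECT (4 rows):
sales.qty | parts.id | sales.id
3 | 5 | 5
3 | 5 | 5
50 | 20 | 20
2 | 80 | 80

== RESULT ==
sales.qty | parts.id | sales.id
3 | 5 | 5
3 | 5 | 5
50 | 20 | 20
2 | 80 | 80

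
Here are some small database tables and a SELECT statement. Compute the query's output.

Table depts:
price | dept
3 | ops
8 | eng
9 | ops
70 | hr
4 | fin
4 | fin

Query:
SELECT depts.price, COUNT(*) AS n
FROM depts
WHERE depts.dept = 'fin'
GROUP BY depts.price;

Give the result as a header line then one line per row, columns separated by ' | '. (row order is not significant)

After WHERE (2 rows):
depts.price | depts.dept
4 | fin
4 | fin
After GROUP BY (1 rows):
depts.price | n
4 | 2

== RESULT ==
depts.price | n
4 | 2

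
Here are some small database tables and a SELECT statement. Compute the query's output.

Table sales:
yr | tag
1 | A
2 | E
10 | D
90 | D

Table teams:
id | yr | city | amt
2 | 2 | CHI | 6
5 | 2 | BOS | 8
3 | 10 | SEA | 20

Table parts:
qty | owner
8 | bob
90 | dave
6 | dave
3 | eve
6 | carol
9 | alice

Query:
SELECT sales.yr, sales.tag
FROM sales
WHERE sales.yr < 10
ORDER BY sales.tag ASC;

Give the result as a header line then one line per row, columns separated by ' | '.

== RESULT ==
sales.yr | sales.tag
1 | A
2 | E

Derivation:
After WHERE (2 rows):
sales.yr | sales.tag
1 | A
2 | E
After SELECT (2 rows):
sales.yr | sales.tag
1 | A
2 | E
After ORDER BY (2 rows):
sales.yr | sales.tag
1 | A
2 | E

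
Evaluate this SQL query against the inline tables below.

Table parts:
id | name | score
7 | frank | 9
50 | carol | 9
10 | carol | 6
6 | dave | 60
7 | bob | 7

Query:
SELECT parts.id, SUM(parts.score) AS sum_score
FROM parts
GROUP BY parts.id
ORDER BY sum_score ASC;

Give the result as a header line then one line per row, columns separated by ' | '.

After GROUP BY (4 rows):
parts.id | sum_score
7 | 16
50 | 9
10 | 6
6 | 60
After ORDER BY (4 rows):
parts.id | sum_score
10 | 6
50 | 9
7 | 16
6 | 60

== RESULT ==
parts.id | sum_score
10 | 6
50 | 9
7 | 16
6 | 60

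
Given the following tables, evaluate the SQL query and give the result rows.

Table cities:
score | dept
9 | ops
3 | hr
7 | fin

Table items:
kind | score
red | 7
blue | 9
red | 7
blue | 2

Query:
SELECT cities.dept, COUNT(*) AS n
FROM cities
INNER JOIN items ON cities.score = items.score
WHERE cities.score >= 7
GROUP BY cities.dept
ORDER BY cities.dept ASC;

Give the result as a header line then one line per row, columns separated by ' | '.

After JOIN items (3 rows):
cities.score | cities.dept | items.kind | items.score
9 | ops | blue | 9
7 | fin | red | 7
7 | fin | red | 7
After WHERE (3 rows):
cities.score | cities.dept | items.kind | items.score
9 | ops | blue | 9
7 | fin | red | 7
7 | fin | red | 7
After GROUP BY (2 rows):
cities.dept | n
ops | 1
fin | 2
After ORDER BY (2 rows):
cities.dept | n
fin | 2
ops | 1

== RESULT ==
cities.dept | n
fin | 2
ops | 1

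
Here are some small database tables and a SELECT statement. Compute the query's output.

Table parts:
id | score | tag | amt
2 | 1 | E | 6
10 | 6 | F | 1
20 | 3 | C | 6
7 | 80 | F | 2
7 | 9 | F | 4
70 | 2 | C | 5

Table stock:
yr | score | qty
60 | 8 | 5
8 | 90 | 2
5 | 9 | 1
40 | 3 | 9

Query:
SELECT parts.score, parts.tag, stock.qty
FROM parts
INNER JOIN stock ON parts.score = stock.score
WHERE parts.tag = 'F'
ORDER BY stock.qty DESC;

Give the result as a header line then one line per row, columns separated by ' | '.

== RESULT ==
parts.score | parts.tag | stock.qty
9 | F | 1

Derivation:
After JOIN stock (2 rows):
parts.id | parts.score | parts.tag | parts.amt | stock.yr | stock.score | stock.qty
20 | 3 | C | 6 | 40 | 3 | 9
7 | 9 | F | 4 | 5 | 9 | 1
After WHERE (1 rows):
parts.id | parts.score | parts.tag | parts.amt | stock.yr | stock.score | stock.qty
7 | 9 | F | 4 | 5 | 9 | 1
After SELECT (1 rows):
parts.score | parts.tag | stock.qty
9 | F | 1
After ORDER BY (1 rows):
parts.score | parts.tag | stock.qty
9 | F | 1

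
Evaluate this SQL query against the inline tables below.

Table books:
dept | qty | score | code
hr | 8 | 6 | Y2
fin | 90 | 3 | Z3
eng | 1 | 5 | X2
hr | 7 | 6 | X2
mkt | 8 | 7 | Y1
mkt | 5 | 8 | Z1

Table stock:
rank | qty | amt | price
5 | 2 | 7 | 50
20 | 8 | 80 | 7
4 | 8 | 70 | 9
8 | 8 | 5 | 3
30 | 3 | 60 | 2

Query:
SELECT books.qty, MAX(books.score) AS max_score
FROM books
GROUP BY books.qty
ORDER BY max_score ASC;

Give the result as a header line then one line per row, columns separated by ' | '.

== RESULT ==
books.qty | max_score
90 | 3
1 | 5
7 | 6
8 | 7
5 | 8

Derivation:
After GROUP BY (5 rows):
books.qty | max_score
8 | 7
90 | 3
1 | 5
7 | 6
5 | 8
After ORDER BY (5 rows):
books.qty | max_score
90 | 3
1 | 5
7 | 6
8 | 7
5 | 8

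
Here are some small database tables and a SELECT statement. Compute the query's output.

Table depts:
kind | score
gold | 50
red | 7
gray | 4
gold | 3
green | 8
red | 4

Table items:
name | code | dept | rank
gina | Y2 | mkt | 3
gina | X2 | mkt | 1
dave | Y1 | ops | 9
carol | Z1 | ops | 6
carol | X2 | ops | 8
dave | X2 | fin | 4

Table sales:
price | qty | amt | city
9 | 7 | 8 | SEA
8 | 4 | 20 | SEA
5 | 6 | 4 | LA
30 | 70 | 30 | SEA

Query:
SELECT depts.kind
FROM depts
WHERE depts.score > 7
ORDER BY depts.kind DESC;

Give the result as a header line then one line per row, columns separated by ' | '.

== RESULT ==
depts.kind
green
gold

Derivation:
After WHERE (2 rows):
depts.kind | depts.score
gold | 50
green | 8
After SELECT (2 rows):
depts.kind
gold
green
After ORDER BY (2 rows):
depts.kind
green
gold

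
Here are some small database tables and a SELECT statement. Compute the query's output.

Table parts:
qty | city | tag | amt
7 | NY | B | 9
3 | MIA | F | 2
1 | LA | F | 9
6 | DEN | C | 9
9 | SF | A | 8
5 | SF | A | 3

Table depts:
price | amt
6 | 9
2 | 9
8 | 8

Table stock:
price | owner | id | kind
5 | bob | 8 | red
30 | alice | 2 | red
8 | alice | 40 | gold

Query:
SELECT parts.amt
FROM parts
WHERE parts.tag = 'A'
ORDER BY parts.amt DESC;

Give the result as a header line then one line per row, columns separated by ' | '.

== RESULT ==
parts.amt
8
3

Derivation:
After WHERE (2 rows):
parts.qty | parts.city | parts.tag | parts.amt
9 | SF | A | 8
5 | SF | A | 3
After SELECT (2 rows):
parts.amt
8
3
After ORDER BY (2 rows):
parts.amt
8
3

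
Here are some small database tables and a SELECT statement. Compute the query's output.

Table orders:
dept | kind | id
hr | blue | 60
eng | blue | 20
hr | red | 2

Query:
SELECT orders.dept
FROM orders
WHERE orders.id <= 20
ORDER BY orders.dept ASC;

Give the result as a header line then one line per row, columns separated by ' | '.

After WHERE (2 rows):
orders.dept | orders.kind | orders.id
eng | blue | 20
hr | red | 2
After SELECT (2 rows):
orders.dept
eng
hr
After ORDER BY (2 rows):
orders.dept
eng
hr

== RESULT ==
orders.dept
eng
hr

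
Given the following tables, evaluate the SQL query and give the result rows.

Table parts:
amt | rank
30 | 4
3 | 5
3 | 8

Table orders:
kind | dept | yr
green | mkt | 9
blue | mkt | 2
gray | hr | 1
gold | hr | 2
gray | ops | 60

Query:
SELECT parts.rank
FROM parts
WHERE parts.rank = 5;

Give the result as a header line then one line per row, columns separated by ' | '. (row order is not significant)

After WHERE (1 rows):
parts.amt | parts.rank
3 | 5
After SELECT (1 rows):
parts.rank
5

== RESULT ==
parts.rank
5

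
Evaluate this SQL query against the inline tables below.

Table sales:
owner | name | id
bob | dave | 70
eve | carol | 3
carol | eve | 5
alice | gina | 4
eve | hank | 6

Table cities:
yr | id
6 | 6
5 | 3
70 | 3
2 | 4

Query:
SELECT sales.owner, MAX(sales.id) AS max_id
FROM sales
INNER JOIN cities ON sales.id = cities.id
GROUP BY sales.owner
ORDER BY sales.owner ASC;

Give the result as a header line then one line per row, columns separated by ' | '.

After JOIN cities (4 rows):
sales.owner | sales.name | sales.id | cities.yr | cities.id
eve | carol | 3 | 5 | 3
eve | carol | 3 | 70 | 3
alice | gina | 4 | 2 | 4
eve | hank | 6 | 6 | 6
After GROUP BY (2 rows):
sales.owner | max_id
eve | 6
alice | 4
After ORDER BY (2 rows):
sales.owner | max_id
alice | 4
eve | 6

== RESULT ==
sales.owner | max_id
alice | 4
eve | 6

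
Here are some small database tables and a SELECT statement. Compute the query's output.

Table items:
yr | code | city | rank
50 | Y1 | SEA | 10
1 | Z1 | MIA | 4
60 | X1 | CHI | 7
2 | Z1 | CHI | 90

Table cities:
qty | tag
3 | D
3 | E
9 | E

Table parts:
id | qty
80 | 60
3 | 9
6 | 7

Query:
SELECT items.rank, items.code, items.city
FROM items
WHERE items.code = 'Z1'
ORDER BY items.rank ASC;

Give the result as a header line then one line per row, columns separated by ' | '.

== RESULT ==
items.rank | items.code | items.city
4 | Z1 | MIA
90 | Z1 | CHI

Derivation:
After WHERE (2 rows):
items.yr | items.code | items.city | items.rank
1 | Z1 | MIA | 4
2 | Z1 | CHI | 90
After SELECT (2 rows):
items.rank | items.code | items.city
4 | Z1 | MIA
90 | Z1 | CHI
After ORDER BY (2 rows):
items.rank | items.code | items.city
4 | Z1 | MIA
90 | Z1 | CHI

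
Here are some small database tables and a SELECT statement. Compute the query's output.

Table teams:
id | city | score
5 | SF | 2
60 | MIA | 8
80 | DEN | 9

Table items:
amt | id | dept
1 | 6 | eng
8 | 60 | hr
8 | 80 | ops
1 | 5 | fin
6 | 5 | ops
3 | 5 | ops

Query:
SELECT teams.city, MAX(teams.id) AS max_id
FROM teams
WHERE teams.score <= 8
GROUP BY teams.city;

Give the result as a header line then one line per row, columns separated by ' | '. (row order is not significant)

== RESULT ==
teams.city | max_id
SF | 5
MIA | 60

Derivation:
After WHERE (2 rows):
teams.id | teams.city | teams.score
5 | SF | 2
60 | MIA | 8
After GROUP BY (2 rows):
teams.city | max_id
SF | 5
MIA | 60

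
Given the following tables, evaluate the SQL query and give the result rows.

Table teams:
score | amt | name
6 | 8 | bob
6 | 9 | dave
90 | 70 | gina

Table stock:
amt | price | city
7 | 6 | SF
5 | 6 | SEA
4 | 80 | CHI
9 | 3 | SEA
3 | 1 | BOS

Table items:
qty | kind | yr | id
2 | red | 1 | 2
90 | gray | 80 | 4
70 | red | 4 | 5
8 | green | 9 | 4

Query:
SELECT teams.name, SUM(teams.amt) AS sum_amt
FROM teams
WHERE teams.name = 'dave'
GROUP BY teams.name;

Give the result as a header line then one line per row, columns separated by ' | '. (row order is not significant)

After WHERE (1 rows):
teams.score | teams.amt | teams.name
6 | 9 | dave
After GROUP BY (1 rows):
teams.name | sum_amt
dave | 9

== RESULT ==
teams.name | sum_amt
dave | 9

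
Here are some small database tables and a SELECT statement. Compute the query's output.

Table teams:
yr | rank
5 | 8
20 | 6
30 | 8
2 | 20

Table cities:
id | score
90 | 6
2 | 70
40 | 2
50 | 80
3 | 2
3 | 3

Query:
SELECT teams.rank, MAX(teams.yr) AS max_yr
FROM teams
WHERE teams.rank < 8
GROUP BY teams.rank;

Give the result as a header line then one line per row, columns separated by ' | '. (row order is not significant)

== RESULT ==
teams.rank | max_yr
6 | 20

Derivation:
After WHERE (1 rows):
teams.yr | teams.rank
20 | 6
After GROUP BY (1 rows):
teams.rank | max_yr
6 | 20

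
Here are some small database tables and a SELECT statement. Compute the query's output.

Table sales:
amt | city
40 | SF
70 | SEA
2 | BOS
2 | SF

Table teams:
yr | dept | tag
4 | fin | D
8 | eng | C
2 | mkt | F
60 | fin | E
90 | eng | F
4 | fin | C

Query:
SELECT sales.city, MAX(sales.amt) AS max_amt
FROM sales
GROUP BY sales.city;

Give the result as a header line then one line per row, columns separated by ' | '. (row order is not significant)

After GROUP BY (3 rows):
sales.city | max_amt
SF | 40
SEA | 70
BOS | 2

== RESULT ==
sales.city | max_amt
SF | 40
SEA | 70
BOS | 2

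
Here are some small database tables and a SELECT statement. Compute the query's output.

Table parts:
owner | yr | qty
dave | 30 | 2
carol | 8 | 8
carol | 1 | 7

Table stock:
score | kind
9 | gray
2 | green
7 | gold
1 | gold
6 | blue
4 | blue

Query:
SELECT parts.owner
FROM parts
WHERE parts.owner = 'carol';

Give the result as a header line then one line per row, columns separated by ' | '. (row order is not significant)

== RESULT ==
parts.owner
carol
carol

Derivation:
After WHERE (2 rows):
parts.owner | parts.yr | parts.qty
carol | 8 | 8
carol | 1 | 7
After SELECT (2 rows):
parts.owner
carol
carol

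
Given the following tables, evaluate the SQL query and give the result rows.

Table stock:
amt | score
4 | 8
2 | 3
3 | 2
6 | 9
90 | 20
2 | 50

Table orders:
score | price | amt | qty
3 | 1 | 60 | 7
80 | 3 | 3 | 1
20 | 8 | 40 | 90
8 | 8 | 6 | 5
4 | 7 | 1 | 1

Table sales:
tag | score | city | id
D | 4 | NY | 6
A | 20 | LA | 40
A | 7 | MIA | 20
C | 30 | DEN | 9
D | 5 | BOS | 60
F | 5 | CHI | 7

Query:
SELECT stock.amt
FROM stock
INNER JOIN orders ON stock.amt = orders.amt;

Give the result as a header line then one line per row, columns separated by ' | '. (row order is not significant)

After JOIN orders (2 rows):
stock.amt | stock.score | orders.score | orders.price | orders.amt | orders.qty
3 | 2 | 80 | 3 | 3 | 1
6 | 9 | 8 | 8 | 6 | 5
After SELECT (2 rows):
stock.amt
3
6

== RESULT ==
stock.amt
3
6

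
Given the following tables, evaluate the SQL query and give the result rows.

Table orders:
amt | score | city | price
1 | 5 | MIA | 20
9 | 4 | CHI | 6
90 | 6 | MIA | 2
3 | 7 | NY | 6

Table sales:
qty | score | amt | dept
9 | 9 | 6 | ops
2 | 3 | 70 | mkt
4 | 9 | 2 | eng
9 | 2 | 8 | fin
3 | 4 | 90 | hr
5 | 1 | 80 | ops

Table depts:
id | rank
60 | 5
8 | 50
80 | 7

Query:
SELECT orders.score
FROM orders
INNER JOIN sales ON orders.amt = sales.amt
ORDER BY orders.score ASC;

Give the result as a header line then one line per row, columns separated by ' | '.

After JOIN sales (1 rows):
orders.amt | orders.score | orders.city | orders.price | sales.qty | sales.score | sales.amt | sales.dept
90 | 6 | MIA | 2 | 3 | 4 | 90 | hr
After SELECT (1 rows):
orders.score
6
After ORDER BY (1 rows):
orders.score
6

== RESULT ==
orders.score
6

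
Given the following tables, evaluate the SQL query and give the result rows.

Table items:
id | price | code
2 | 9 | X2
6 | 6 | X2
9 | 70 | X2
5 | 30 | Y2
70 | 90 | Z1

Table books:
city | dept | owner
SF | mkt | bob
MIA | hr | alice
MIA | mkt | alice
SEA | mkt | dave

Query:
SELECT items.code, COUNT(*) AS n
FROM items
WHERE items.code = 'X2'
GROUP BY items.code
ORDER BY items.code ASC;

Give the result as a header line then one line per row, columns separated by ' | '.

After WHERE (3 rows):
items.id | items.price | items.code
2 | 9 | X2
6 | 6 | X2
9 | 70 | X2
After GROUP BY (1 rows):
items.code | n
X2 | 3
After ORDER BY (1 rows):
items.code | n
X2 | 3

== RESULT ==
items.code | n
X2 | 3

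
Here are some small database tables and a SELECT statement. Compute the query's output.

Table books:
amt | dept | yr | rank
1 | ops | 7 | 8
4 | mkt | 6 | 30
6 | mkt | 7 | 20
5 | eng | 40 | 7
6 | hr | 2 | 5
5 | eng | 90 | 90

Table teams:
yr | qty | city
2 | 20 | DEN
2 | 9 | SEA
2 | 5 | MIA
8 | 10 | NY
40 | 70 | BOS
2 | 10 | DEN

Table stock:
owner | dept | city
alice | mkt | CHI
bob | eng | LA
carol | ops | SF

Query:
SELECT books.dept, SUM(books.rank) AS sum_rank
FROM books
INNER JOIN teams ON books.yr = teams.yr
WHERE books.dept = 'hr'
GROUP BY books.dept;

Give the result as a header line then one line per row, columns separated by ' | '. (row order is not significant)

== RESULT ==
books.dept | sum_rank
hr | 20

Derivation:
After JOIN teams (5 rows):
books.amt | books.dept | books.yr | books.rank | teams.yr | teams.qty | teams.city
5 | eng | 40 | 7 | 40 | 70 | BOS
6 | hr | 2 | 5 | 2 | 20 | DEN
6 | hr | 2 | 5 | 2 | 9 | SEA
6 | hr | 2 | 5 | 2 | 5 | MIA
6 | hr | 2 | 5 | 2 | 10 | DEN
After WHERE (4 rows):
books.amt | books.dept | books.yr | books.rank | teams.yr | teams.qty | teams.city
6 | hr | 2 | 5 | 2 | 20 | DEN
6 | hr | 2 | 5 | 2 | 9 | SEA
6 | hr | 2 | 5 | 2 | 5 | MIA
6 | hr | 2 | 5 | 2 | 10 | DEN
After GROUP BY (1 rows):
books.dept | sum_rank
hr | 20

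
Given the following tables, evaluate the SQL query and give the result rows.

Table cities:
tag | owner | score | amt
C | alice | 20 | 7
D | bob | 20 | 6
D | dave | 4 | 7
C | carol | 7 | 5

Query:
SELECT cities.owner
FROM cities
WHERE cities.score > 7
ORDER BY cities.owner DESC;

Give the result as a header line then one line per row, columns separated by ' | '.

After WHERE (2 rows):
cities.tag | cities.owner | cities.score | cities.amt
C | alice | 20 | 7
D | bob | 20 | 6
After SELECT (2 rows):
cities.owner
alice
bob
After ORDER BY (2 rows):
cities.owner
bob
alice

== RESULT ==
cities.owner
bob
alice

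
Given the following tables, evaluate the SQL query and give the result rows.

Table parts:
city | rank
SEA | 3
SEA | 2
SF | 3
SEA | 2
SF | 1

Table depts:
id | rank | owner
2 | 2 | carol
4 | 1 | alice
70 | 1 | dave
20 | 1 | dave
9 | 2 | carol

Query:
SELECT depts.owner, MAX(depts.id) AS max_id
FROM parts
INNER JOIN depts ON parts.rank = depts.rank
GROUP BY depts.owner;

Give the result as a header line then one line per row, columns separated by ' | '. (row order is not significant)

== RESULT ==
depts.owner | max_id
carol | 9
alice | 4
dave | 70

Derivation:
After JOIN depts (7 rows):
parts.city | parts.rank | depts.id | depts.rank | depts.owner
SEA | 2 | 2 | 2 | carol
SEA | 2 | 9 | 2 | carol
SEA | 2 | 2 | 2 | carol
SEA | 2 | 9 | 2 | carol
SF | 1 | 4 | 1 | alice
SF | 1 | 70 | 1 | dave
SF | 1 | 20 | 1 | dave
After GROUP BY (3 rows):
depts.owner | max_id
carol | 9
alice | 4
dave | 70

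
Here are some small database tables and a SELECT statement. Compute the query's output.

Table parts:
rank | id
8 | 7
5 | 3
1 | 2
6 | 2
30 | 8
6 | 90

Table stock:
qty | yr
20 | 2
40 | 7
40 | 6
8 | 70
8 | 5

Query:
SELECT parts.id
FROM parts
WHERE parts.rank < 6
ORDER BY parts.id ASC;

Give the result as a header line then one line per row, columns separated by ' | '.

After WHERE (2 rows):
parts.rank | parts.id
5 | 3
1 | 2
After SELECT (2 rows):
parts.id
3
2
After ORDER BY (2 rows):
parts.id
2
3

== RESULT ==
parts.id
2
3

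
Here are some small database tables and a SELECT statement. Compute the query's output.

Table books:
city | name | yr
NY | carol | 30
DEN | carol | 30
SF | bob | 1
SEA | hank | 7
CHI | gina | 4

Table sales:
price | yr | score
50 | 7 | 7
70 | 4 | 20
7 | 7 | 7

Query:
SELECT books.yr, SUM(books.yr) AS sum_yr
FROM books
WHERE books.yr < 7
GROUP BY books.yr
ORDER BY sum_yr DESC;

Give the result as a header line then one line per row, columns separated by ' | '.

== RESULT ==
books.yr | sum_yr
4 | 4
1 | 1

Derivation:
After WHERE (2 rows):
books.city | books.name | books.yr
SF | bob | 1
CHI | gina | 4
After GROUP BY (2 rows):
books.yr | sum_yr
1 | 1
4 | 4
After ORDER BY (2 rows):
books.yr | sum_yr
4 | 4
1 | 1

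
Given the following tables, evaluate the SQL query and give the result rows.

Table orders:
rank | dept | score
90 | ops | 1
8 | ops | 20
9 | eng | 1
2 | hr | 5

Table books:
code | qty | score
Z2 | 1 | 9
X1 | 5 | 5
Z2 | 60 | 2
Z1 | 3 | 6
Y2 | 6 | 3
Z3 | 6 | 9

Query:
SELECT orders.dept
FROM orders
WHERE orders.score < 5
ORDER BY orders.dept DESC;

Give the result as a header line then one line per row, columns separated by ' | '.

After WHERE (2 rows):
orders.rank | orders.dept | orders.score
90 | ops | 1
9 | eng | 1
After SELECT (2 rows):
orders.dept
ops
eng
After ORDER BY (2 rows):
orders.dept
ops
eng

== RESULT ==
orders.dept
ops
eng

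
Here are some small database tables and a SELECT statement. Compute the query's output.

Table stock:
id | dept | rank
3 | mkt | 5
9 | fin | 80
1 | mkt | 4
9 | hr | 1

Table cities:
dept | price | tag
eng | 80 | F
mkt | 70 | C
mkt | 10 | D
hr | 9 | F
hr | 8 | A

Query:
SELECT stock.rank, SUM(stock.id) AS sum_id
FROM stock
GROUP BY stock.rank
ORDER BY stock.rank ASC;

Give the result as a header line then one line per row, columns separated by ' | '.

After GROUP BY (4 rows):
stock.rank | sum_id
5 | 3
80 | 9
4 | 1
1 | 9
After ORDER BY (4 rows):
stock.rank | sum_id
1 | 9
4 | 1
5 | 3
80 | 9

== RESULT ==
stock.rank | sum_id
1 | 9
4 | 1
5 | 3
80 | 9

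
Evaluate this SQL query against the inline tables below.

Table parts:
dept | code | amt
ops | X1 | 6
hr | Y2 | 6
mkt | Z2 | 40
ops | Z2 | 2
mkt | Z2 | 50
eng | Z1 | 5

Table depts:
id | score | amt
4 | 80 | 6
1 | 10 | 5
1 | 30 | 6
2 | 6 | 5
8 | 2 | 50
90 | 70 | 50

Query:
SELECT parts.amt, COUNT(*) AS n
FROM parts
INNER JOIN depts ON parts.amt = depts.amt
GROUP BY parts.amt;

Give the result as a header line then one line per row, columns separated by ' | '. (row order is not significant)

== RESULT ==
parts.amt | n
6 | 4
50 | 2
5 | 2

Derivation:
After JOIN depts (8 rows):
parts.dept | parts.code | parts.amt | depts.id | depts.score | depts.amt
ops | X1 | 6 | 4 | 80 | 6
ops | X1 | 6 | 1 | 30 | 6
hr | Y2 | 6 | 4 | 80 | 6
hr | Y2 | 6 | 1 | 30 | 6
mkt | Z2 | 50 | 8 | 2 | 50
mkt | Z2 | 50 | 90 | 70 | 50
eng | Z1 | 5 | 1 | 10 | 5
eng | Z1 | 5 | 2 | 6 | 5
After GROUP BY (3 rows):
parts.amt | n
6 | 4
50 | 2
5 | 2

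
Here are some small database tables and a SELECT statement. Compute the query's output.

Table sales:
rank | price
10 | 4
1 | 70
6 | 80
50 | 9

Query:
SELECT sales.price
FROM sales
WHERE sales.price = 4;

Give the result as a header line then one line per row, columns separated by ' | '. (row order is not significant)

After WHERE (1 rows):
sales.rank | sales.price
10 | 4
After SELECT (1 rows):
sales.price
4

== RESULT ==
sales.price
4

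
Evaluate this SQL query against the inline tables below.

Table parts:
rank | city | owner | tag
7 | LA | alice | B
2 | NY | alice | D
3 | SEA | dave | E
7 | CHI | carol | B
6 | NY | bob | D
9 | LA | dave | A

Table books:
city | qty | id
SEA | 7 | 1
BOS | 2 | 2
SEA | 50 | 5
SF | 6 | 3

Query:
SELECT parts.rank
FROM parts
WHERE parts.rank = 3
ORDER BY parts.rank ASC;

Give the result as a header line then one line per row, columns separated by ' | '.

After WHERE (1 rows):
parts.rank | parts.city | parts.owner | parts.tag
3 | SEA | dave | E
After SELECT (1 rows):
parts.rank
3
After ORDER BY (1 rows):
parts.rank
3

== RESULT ==
parts.rank
3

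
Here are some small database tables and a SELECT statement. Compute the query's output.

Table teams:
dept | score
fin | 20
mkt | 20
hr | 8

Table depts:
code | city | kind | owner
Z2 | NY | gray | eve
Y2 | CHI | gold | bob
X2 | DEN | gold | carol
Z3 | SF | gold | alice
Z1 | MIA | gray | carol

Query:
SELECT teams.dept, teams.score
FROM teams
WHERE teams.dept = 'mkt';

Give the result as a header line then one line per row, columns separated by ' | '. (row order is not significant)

== RESULT ==
teams.dept | teams.score
mkt | 20

Derivation:
After WHERE (1 rows):
teams.dept | teams.score
mkt | 20
After SELECT (1 rows):
teams.dept | teams.score
mkt | 20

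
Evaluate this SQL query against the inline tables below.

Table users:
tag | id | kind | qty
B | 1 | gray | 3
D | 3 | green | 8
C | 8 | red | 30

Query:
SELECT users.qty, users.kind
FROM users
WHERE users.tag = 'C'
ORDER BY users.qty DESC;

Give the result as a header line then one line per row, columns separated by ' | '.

== RESULT ==
users.qty | users.kind
30 | red

Derivation:
After WHERE (1 rows):
users.tag | users.id | users.kind | users.qty
C | 8 | red | 30
After SELECT (1 rows):
users.qty | users.kind
30 | red
After ORDER BY (1 rows):
users.qty | users.kind
30 | red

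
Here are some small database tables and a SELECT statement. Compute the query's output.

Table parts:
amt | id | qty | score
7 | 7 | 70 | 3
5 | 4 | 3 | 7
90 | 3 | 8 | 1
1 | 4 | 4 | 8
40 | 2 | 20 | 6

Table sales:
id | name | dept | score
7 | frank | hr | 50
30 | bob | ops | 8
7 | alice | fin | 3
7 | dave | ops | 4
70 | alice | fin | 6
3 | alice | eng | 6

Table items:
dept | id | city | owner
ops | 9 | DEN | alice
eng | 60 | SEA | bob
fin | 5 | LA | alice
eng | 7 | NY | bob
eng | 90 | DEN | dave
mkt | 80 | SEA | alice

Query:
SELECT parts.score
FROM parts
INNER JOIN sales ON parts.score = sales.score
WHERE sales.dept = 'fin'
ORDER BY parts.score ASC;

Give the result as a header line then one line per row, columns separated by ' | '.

== RESULT ==
parts.score
3
6

Derivation:
After JOIN sales (4 rows):
parts.amt | parts.id | parts.qty | parts.score | sales.id | sales.name | sales.dept | sales.score
7 | 7 | 70 | 3 | 7 | alice | fin | 3
1 | 4 | 4 | 8 | 30 | bob | ops | 8
40 | 2 | 20 | 6 | 70 | alice | fin | 6
40 | 2 | 20 | 6 | 3 | alice | eng | 6
After WHERE (2 rows):
parts.amt | parts.id | parts.qty | parts.score | sales.id | sales.name | sales.dept | sales.score
7 | 7 | 70 | 3 | 7 | alice | fin | 3
40 | 2 | 20 | 6 | 70 | alice | fin | 6
After SELECT (2 rows):
parts.score
3
6
After ORDER BY (2 rows):
parts.score
3
6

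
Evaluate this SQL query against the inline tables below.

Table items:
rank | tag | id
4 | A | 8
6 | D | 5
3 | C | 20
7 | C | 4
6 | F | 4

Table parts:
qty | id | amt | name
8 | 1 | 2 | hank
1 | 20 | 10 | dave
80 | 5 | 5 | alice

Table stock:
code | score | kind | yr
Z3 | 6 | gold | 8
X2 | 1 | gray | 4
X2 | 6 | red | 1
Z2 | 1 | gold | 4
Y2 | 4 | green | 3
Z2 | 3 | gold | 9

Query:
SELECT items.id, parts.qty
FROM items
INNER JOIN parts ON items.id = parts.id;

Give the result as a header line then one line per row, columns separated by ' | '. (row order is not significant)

== RESULT ==
items.id | parts.qty
5 | 80
20 | 1

Derivation:
After JOIN parts (2 rows):
items.rank | items.tag | items.id | parts.qty | parts.id | parts.amt | parts.name
6 | D | 5 | 80 | 5 | 5 | alice
3 | C | 20 | 1 | 20 | 10 | dave
After SELECT (2 rows):
items.id | parts.qty
5 | 80
20 | 1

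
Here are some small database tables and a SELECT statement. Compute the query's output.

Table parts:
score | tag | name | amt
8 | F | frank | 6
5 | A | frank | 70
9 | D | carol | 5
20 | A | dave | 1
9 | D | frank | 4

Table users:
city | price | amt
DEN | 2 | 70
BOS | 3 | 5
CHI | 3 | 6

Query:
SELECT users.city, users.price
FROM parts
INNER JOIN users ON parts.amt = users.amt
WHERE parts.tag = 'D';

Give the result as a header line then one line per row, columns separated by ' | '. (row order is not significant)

== RESULT ==
users.city | users.price
BOS | 3

Derivation:
After JOIN users (3 rows):
parts.score | parts.tag | parts.name | parts.amt | users.city | users.price | users.amt
8 | F | frank | 6 | CHI | 3 | 6
5 | A | frank | 70 | DEN | 2 | 70
9 | D | carol | 5 | BOS | 3 | 5
After WHERE (1 rows):
parts.score | parts.tag | parts.name | parts.amt | users.city | users.price | users.amt
9 | D | carol | 5 | BOS | 3 | 5
After SELECT (1 rows):
users.city | users.price
BOS | 3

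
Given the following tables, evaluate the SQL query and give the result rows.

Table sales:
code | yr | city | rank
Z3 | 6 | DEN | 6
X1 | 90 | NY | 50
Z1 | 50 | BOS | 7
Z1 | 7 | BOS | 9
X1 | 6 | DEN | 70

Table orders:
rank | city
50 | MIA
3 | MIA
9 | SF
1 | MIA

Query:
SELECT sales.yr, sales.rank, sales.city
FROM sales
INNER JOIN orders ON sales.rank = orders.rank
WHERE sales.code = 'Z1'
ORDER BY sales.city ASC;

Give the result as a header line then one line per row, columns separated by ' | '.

== RESULT ==
sales.yr | sales.rank | sales.city
7 | 9 | BOS

Derivation:
After JOIN orders (2 rows):
sales.code | sales.yr | sales.city | sales.rank | orders.rank | orders.city
X1 | 90 | NY | 50 | 50 | MIA
Z1 | 7 | BOS | 9 | 9 | SF
After WHERE (1 rows):
sales.code | sales.yr | sales.city | sales.rank | orders.rank | orders.city
Z1 | 7 | BOS | 9 | 9 | SF
After SELECT (1 rows):
sales.yr | sales.rank | sales.city
7 | 9 | BOS
After ORDER BY (1 rows):
sales.yr | sales.rank | sales.city
7 | 9 | BOS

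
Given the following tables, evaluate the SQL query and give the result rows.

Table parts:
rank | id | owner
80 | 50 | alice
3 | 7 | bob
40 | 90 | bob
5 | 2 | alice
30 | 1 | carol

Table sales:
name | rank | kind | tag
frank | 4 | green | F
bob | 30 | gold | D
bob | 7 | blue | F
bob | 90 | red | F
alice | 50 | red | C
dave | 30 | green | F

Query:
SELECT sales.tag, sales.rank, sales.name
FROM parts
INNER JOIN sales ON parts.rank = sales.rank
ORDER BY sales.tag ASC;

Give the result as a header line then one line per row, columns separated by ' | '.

After JOIN sales (2 rows):
parts.rank | parts.id | parts.owner | sales.name | sales.rank | sales.kind | sales.tag
30 | 1 | carol | bob | 30 | gold | D
30 | 1 | carol | dave | 30 | green | F
After SELECT (2 rows):
sales.tag | sales.rank | sales.name
D | 30 | bob
F | 30 | dave
After ORDER BY (2 rows):
sales.tag | sales.rank | sales.name
D | 30 | bob
F | 30 | dave

== RESULT ==
sales.tag | sales.rank | sales.name
D | 30 | bob
F | 30 | dave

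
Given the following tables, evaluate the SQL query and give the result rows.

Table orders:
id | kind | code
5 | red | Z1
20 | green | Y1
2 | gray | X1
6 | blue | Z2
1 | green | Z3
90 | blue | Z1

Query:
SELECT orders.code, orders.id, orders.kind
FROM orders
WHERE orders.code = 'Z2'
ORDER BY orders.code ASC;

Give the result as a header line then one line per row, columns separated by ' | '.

== RESULT ==
orders.code | orders.id | orders.kind
Z2 | 6 | blue

Derivation:
After WHERE (1 rows):
orders.id | orders.kind | orders.code
6 | blue | Z2
After SELECT (1 rows):
orders.code | orders.id | orders.kind
Z2 | 6 | blue
After ORDER BY (1 rows):
orders.code | orders.id | orders.kind
Z2 | 6 | blue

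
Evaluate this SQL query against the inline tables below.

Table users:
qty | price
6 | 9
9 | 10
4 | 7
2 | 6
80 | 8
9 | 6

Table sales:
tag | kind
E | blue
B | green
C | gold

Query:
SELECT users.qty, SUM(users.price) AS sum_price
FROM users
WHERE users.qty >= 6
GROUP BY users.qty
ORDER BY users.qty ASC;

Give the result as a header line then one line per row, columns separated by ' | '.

After WHERE (4 rows):
users.qty | users.price
6 | 9
9 | 10
80 | 8
9 | 6
After GROUP BY (3 rows):
users.qty | sum_price
6 | 9
9 | 16
80 | 8
After ORDER BY (3 rows):
users.qty | sum_price
6 | 9
9 | 16
80 | 8

== RESULT ==
users.qty | sum_price
6 | 9
9 | 16
80 | 8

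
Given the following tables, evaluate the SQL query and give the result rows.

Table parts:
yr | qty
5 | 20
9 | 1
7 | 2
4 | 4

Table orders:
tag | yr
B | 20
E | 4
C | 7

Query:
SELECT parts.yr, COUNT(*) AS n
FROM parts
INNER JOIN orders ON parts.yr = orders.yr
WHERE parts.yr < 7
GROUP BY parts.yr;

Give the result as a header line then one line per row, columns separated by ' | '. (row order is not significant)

After JOIN orders (2 rows):
parts.yr | parts.qty | orders.tag | orders.yr
7 | 2 | C | 7
4 | 4 | E | 4
After WHERE (1 rows):
parts.yr | parts.qty | orders.tag | orders.yr
4 | 4 | E | 4
After GROUP BY (1 rows):
parts.yr | n
4 | 1

== RESULT ==
parts.yr | n
4 | 1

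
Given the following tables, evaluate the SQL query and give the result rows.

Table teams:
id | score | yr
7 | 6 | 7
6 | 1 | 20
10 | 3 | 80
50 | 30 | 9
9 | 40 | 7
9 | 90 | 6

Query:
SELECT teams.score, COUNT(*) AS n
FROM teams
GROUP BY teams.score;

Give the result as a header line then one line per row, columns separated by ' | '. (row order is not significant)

== RESULT ==
teams.score | n
6 | 1
1 | 1
3 | 1
30 | 1
40 | 1
90 | 1

Derivation:
After GROUP BY (6 rows):
teams.score | n
6 | 1
1 | 1
3 | 1
30 | 1
40 | 1
90 | 1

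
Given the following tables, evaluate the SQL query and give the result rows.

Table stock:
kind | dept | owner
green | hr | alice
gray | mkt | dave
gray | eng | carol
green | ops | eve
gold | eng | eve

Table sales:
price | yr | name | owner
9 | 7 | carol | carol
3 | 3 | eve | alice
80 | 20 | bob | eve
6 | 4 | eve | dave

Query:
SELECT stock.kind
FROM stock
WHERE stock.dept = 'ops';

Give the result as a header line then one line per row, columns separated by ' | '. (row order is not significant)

After WHERE (1 rows):
stock.kind | stock.dept | stock.owner
green | ops | eve
After SELECT (1 rows):
stock.kind
green

== RESULT ==
stock.kind
green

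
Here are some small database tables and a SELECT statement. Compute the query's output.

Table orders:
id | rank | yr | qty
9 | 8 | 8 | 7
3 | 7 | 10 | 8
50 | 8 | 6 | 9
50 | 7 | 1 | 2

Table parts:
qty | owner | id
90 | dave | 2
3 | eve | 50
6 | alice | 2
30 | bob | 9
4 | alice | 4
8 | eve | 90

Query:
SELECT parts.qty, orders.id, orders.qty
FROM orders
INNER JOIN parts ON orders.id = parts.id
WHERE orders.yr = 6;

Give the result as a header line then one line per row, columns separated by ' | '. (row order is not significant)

== RESULT ==
parts.qty | orders.id | orders.qty
3 | 50 | 9

Derivation:
After JOIN parts (3 rows):
orders.id | orders.rank | orders.yr | orders.qty | parts.qty | parts.owner | parts.id
9 | 8 | 8 | 7 | 30 | bob | 9
50 | 8 | 6 | 9 | 3 | eve | 50
50 | 7 | 1 | 2 | 3 | eve | 50
After WHERE (1 rows):
orders.id | orders.rank | orders.yr | orders.qty | parts.qty | parts.owner | parts.id
50 | 8 | 6 | 9 | 3 | eve | 50
After SELECT (1 rows):
parts.qty | orders.id | orders.qty
3 | 50 | 9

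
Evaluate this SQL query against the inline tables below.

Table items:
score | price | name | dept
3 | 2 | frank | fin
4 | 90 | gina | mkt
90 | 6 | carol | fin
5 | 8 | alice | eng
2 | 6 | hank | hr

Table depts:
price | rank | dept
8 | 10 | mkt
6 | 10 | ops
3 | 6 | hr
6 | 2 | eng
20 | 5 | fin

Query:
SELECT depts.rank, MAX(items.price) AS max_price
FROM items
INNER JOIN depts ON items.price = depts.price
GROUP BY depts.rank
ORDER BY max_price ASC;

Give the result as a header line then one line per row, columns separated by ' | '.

After JOIN depts (5 rows):
items.score | items.price | items.name | items.dept | depts.price | depts.rank | depts.dept
90 | 6 | carol | fin | 6 | 10 | ops
90 | 6 | carol | fin | 6 | 2 | eng
5 | 8 | alice | eng | 8 | 10 | mkt
2 | 6 | hank | hr | 6 | 10 | ops
2 | 6 | hank | hr | 6 | 2 | eng
After GROUP BY (2 rows):
depts.rank | max_price
10 | 8
2 | 6
After ORDER BY (2 rows):
depts.rank | max_price
2 | 6
10 | 8

== RESULT ==
depts.rank | max_price
2 | 6
10 | 8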